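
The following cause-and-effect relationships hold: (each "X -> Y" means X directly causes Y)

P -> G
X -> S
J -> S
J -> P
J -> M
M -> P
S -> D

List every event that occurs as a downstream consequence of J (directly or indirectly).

D, G, M, P, S

Direct effects: S, M, P.
2 steps out: G, D.
Not reachable from it: X.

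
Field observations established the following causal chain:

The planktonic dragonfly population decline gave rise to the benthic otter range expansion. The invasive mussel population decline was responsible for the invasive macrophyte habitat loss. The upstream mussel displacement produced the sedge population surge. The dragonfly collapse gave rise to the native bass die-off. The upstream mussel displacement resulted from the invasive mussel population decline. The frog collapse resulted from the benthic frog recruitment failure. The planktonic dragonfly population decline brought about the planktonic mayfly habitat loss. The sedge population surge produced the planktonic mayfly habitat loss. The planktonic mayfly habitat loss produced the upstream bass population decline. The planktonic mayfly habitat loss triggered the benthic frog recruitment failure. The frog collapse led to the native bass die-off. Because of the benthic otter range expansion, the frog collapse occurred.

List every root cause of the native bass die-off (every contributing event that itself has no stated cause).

the dragonfly collapse, the invasive mussel population decline, the planktonic dragonfly population decline

Tracing upstream from the native bass die-off: the native bass die-off ← the frog collapse ← the benthic frog recruitment failure ← the planktonic mayfly habitat loss ← the sedge population surge ← the upstream mussel displacement ← the invasive mussel population decline.
A separate upstream branch: the native bass die-off ← the frog collapse ← the benthic otter range expansion ← the planktonic dragonfly population decline.
A separate upstream branch: the native bass die-off ← the dragonfly collapse.
Each of those chain origins has no stated cause.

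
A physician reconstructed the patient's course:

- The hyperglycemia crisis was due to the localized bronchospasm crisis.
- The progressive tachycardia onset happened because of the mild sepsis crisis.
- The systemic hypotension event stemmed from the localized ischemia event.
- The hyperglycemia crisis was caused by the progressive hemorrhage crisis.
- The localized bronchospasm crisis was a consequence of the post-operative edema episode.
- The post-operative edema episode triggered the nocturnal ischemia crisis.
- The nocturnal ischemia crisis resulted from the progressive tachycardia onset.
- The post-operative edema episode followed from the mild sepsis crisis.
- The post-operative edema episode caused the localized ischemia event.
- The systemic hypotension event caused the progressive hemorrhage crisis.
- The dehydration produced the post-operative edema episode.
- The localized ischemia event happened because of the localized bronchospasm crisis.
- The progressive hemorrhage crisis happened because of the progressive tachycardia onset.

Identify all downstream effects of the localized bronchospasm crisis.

Direct effects: the localized ischemia event, the hyperglycemia crisis.
2 steps out: the systemic hypotension event.
3 steps out: the progressive hemorrhage crisis.
Not reachable from it: the mild sepsis crisis, the post-operative edema episode, the progressive tachycardia onset, the nocturnal ischemia crisis, the dehydration.

the hyperglycemia crisis, the localized ischemia event, the progressive hemorrhage crisis, the systemic hypotension event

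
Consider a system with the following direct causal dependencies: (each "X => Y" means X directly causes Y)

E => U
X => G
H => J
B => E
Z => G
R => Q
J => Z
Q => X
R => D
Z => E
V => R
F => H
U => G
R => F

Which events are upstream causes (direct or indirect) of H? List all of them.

F, R, V

Immediate cause of H: F.
Further upstream: V, R.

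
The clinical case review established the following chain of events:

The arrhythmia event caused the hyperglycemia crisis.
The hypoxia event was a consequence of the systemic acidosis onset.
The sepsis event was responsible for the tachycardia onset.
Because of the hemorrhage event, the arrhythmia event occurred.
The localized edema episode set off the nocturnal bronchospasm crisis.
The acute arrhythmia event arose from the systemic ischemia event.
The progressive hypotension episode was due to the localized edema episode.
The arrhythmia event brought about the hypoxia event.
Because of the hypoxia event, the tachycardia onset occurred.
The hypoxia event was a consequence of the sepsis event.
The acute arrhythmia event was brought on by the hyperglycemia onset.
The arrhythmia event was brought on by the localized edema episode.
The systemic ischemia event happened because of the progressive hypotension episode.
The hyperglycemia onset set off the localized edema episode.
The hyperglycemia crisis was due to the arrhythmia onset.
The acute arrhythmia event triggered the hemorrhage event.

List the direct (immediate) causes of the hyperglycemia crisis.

Upstream contributors include the hyperglycemia onset, the localized edema episode, the progressive hypotension episode, the systemic ischemia event, the acute arrhythmia event, the hemorrhage event, but only the arrhythmia event, the arrhythmia onset feed directly into the hyperglycemia crisis.

the arrhythmia event, the arrhythmia onset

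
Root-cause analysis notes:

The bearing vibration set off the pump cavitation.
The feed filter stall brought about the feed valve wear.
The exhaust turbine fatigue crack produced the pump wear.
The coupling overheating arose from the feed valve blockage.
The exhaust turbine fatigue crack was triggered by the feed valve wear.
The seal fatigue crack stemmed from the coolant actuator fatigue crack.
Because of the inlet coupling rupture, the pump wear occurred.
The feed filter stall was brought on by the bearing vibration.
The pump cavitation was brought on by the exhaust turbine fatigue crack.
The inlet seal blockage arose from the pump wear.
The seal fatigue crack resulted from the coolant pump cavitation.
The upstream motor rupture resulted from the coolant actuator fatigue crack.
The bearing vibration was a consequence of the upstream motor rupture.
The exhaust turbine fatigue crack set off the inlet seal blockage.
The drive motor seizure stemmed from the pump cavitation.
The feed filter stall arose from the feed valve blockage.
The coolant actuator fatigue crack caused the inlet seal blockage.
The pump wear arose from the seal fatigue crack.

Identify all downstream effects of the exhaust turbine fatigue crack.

Direct effects: the pump cavitation, the pump wear, the inlet seal blockage.
2 steps out: the drive motor seizure.
Not reachable from it: the coolant pump cavitation, the coolant actuator fatigue crack, the feed valve blockage, the seal fatigue crack, the inlet coupling rupture, the upstream motor rupture, the bearing vibration, the feed filter stall, the coupling overheating, the feed valve wear.

the drive motor seizure, the inlet seal blockage, the pump cavitation, the pump wear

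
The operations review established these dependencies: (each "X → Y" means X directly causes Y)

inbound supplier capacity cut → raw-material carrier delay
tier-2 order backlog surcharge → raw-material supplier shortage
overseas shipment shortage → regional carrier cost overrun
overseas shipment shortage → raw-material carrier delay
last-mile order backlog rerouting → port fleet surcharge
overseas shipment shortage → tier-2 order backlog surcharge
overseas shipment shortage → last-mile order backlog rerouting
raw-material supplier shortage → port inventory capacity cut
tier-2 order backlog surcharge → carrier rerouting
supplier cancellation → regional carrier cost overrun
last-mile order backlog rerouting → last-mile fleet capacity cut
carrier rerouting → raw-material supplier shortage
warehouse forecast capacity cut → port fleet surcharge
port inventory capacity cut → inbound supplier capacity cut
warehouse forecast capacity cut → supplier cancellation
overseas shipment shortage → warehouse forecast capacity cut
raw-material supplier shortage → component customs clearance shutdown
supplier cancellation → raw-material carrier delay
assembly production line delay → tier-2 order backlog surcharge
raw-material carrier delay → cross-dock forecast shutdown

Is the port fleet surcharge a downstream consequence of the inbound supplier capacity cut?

The inbound supplier capacity cut leads to the raw-material carrier delay, the cross-dock forecast shutdown; the port fleet surcharge is not among them.

No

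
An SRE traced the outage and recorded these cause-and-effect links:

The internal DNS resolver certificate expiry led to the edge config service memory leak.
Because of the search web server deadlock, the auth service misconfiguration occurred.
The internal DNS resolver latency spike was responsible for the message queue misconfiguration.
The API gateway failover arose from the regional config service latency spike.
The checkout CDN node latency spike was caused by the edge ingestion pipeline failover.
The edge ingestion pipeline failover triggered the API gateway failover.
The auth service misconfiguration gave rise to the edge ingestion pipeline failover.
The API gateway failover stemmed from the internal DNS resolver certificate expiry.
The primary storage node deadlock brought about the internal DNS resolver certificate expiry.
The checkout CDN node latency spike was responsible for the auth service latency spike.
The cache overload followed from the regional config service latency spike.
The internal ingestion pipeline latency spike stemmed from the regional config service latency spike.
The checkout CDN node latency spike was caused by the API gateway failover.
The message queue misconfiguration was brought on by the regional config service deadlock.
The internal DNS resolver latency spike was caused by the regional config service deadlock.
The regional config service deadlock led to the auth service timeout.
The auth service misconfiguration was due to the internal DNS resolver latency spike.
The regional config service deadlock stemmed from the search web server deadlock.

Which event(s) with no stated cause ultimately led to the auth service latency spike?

the primary storage node deadlock, the regional config service latency spike, the search web server deadlock

Tracing upstream from the auth service latency spike: the auth service latency spike ← the checkout CDN node latency spike ← the API gateway failover ← the regional config service latency spike.
A separate upstream branch: the auth service latency spike ← the checkout CDN node latency spike ← the edge ingestion pipeline failover ← the auth service misconfiguration ← the search web server deadlock.
A separate upstream branch: the auth service latency spike ← the checkout CDN node latency spike ← the API gateway failover ← the internal DNS resolver certificate expiry ← the primary storage node deadlock.
Each of those chain origins has no stated cause.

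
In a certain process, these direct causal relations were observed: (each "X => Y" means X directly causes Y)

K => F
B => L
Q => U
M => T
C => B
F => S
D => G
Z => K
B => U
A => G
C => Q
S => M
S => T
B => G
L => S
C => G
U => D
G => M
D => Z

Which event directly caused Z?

D

Upstream contributors include C, Q, B, U, but only D feeds directly into Z.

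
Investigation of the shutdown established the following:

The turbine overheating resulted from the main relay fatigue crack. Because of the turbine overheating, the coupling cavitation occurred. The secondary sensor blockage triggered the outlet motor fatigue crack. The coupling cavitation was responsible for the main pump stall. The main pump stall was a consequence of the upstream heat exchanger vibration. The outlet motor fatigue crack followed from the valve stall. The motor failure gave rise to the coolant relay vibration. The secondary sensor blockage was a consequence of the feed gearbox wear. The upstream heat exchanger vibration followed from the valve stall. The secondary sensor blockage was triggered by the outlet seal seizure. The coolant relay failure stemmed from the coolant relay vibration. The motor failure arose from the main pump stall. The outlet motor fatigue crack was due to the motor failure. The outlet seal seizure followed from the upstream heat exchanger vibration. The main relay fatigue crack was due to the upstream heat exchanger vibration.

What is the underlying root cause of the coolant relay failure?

Tracing upstream from the coolant relay failure: the coolant relay failure ← the coolant relay vibration ← the motor failure ← the main pump stall ← the upstream heat exchanger vibration ← the valve stall.
The valve stall has no stated cause, so it is the root.

the valve stall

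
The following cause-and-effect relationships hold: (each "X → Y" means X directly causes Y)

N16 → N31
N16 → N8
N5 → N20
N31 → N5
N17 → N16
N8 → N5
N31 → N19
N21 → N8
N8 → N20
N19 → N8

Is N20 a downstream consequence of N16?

Yes

There is a causal chain: N16 → N8 → N20.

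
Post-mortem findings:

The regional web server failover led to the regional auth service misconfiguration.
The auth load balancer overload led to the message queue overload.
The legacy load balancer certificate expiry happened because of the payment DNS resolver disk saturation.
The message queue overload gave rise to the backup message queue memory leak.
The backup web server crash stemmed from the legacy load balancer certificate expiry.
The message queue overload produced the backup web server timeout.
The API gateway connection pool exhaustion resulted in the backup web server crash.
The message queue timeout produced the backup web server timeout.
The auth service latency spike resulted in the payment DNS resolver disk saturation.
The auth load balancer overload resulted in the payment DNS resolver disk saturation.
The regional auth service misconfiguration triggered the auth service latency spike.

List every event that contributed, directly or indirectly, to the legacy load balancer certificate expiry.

Immediate cause of the legacy load balancer certificate expiry: the payment DNS resolver disk saturation.
Further upstream: the auth load balancer overload, the regional web server failover, the regional auth service misconfiguration, the auth service latency spike.

the auth load balancer overload, the auth service latency spike, the payment DNS resolver disk saturation, the regional auth service misconfiguration, the regional web server failover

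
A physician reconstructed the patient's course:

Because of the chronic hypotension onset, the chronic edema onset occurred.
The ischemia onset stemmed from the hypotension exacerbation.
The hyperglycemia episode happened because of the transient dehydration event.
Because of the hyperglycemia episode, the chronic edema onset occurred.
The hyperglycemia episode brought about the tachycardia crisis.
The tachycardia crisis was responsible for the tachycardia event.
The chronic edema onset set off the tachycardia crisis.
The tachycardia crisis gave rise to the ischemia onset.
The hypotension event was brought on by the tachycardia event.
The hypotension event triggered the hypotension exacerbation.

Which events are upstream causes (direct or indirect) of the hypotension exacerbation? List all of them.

Immediate cause of the hypotension exacerbation: the hypotension event.
Further upstream: the transient dehydration event, the hyperglycemia episode, the chronic edema onset, the tachycardia crisis, the tachycardia event, the chronic hypotension onset.

the chronic edema onset, the chronic hypotension onset, the hyperglycemia episode, the hypotension event, the tachycardia crisis, the tachycardia event, the transient dehydration event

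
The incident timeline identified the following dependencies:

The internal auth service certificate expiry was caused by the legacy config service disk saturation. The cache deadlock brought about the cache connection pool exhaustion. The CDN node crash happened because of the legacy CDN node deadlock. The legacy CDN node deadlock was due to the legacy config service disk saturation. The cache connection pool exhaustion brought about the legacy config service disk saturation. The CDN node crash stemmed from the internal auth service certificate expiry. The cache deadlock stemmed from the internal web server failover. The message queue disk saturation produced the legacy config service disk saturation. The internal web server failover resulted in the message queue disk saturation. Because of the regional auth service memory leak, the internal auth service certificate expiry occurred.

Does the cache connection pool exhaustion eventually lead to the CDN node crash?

There is a causal chain: the cache connection pool exhaustion → the legacy config service disk saturation → the internal auth service certificate expiry → the CDN node crash.

Yes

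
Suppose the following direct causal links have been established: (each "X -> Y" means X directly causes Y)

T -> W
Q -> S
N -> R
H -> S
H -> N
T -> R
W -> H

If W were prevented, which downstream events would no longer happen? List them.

Downstream of W: H, N, R, S.
Of those, still caused via another path: R, S.
The remainder have no surviving cause.

H, N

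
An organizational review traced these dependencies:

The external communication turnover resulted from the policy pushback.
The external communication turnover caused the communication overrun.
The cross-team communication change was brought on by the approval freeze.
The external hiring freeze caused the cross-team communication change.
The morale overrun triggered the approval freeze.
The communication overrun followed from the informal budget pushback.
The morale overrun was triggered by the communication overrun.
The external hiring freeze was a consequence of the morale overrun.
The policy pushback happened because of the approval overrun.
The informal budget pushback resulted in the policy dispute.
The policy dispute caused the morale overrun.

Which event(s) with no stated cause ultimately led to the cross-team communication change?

the approval overrun, the informal budget pushback

Tracing upstream from the cross-team communication change: the cross-team communication change ← the approval freeze ← the morale overrun ← the communication overrun ← the external communication turnover ← the policy pushback ← the approval overrun.
A separate upstream branch: the cross-team communication change ← the approval freeze ← the morale overrun ← the policy dispute ← the informal budget pushback.
Each of those chain origins has no stated cause.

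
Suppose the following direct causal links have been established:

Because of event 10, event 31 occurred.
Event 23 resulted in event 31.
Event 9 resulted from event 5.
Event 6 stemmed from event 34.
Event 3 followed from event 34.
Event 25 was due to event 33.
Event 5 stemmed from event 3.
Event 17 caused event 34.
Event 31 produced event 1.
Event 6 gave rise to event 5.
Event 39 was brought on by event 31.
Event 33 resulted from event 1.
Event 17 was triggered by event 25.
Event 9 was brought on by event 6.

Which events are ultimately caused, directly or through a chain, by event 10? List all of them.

event 1, event 17, event 25, event 3, event 31, event 33, event 34, event 39, event 5, event 6, event 9

Direct effects: event 31.
2 steps out: event 39, event 1.
3 steps out: event 33.
4 steps out: event 25.
5 steps out: event 17.
6 steps out: event 34.
7 steps out: event 6, event 3.
8 steps out: event 5, event 9.
Not reachable from it: event 23.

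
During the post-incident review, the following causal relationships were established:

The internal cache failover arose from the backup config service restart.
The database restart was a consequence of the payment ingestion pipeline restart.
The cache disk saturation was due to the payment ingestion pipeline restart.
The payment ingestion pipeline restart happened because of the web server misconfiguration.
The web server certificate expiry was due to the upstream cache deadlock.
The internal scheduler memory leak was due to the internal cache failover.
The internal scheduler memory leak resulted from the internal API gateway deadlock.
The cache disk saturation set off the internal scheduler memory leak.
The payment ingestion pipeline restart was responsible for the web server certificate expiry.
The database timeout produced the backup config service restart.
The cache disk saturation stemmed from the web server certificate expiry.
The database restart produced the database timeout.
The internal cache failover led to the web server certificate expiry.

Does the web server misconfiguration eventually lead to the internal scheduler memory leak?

There is a causal chain: the web server misconfiguration → the payment ingestion pipeline restart → the cache disk saturation → the internal scheduler memory leak.

Yes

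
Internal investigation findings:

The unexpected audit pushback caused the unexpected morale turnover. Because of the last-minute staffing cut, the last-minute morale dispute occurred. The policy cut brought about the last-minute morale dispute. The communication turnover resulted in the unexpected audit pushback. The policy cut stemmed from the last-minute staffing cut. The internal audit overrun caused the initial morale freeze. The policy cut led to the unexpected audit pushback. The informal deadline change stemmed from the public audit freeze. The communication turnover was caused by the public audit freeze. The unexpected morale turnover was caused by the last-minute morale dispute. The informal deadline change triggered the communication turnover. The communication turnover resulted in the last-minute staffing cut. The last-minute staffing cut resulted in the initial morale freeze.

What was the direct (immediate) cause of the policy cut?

Upstream contributors include the public audit freeze, the informal deadline change, the communication turnover, but only the last-minute staffing cut feeds directly into the policy cut.

the last-minute staffing cut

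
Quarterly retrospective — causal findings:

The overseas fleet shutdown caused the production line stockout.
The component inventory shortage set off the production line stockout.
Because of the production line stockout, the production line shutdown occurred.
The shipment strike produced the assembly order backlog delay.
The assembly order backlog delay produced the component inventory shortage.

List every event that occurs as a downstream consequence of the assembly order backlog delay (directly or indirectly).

the component inventory shortage, the production line shutdown, the production line stockout

Direct effects: the component inventory shortage.
2 steps out: the production line stockout.
3 steps out: the production line shutdown.
Not reachable from it: the shipment strike, the overseas fleet shutdown.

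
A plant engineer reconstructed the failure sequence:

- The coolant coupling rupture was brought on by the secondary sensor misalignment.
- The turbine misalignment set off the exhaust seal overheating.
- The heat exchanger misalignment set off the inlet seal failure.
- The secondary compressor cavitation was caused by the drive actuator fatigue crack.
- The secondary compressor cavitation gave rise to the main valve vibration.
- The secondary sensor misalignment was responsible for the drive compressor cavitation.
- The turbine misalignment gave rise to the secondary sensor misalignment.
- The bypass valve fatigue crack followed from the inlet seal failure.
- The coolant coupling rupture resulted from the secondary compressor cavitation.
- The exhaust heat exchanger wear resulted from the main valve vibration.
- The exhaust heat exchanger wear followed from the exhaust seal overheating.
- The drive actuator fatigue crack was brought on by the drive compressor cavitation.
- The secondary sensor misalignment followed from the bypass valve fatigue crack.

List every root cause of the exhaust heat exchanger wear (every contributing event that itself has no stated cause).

the heat exchanger misalignment, the turbine misalignment

Tracing upstream from the exhaust heat exchanger wear: the exhaust heat exchanger wear ← the exhaust seal overheating ← the turbine misalignment.
A separate upstream branch: the exhaust heat exchanger wear ← the main valve vibration ← the secondary compressor cavitation ← the drive actuator fatigue crack ← the drive compressor cavitation ← the secondary sensor misalignment ← the bypass valve fatigue crack ← the inlet seal failure ← the heat exchanger misalignment.
Each of those chain origins has no stated cause.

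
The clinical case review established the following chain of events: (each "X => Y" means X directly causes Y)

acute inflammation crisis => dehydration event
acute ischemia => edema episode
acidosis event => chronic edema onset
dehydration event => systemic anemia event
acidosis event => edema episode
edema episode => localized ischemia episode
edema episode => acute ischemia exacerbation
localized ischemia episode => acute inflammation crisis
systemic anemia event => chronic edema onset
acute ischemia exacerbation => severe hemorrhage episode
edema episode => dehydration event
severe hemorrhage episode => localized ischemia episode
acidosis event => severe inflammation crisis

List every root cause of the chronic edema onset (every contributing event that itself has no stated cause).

the acidosis event, the acute ischemia

Tracing upstream from the chronic edema onset: the chronic edema onset ← the acidosis event.
A separate upstream branch: the chronic edema onset ← the systemic anemia event ← the dehydration event ← the edema episode ← the acute ischemia.
Each of those chain origins has no stated cause.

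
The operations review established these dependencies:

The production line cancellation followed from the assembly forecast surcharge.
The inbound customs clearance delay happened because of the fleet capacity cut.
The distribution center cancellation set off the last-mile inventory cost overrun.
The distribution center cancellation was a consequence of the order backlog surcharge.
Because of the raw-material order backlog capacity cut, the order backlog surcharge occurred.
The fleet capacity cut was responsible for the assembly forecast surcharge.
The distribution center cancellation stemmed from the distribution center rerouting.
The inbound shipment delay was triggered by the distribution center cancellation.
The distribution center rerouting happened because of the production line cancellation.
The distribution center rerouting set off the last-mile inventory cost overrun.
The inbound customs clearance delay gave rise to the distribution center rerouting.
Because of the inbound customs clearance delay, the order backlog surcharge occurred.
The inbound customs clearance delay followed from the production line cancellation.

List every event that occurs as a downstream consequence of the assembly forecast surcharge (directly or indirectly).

Direct effects: the production line cancellation.
2 steps out: the inbound customs clearance delay, the distribution center rerouting.
3 steps out: the order backlog surcharge, the distribution center cancellation, the last-mile inventory cost overrun.
4 steps out: the inbound shipment delay.
Not reachable from it: the fleet capacity cut, the raw-material order backlog capacity cut.

the distribution center cancellation, the distribution center rerouting, the inbound customs clearance delay, the inbound shipment delay, the last-mile inventory cost overrun, the order backlog surcharge, the production line cancellation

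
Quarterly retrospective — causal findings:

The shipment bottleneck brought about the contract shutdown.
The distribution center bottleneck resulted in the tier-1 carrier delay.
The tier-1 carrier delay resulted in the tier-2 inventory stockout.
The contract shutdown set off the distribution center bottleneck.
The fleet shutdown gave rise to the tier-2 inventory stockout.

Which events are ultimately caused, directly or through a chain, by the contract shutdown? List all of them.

the distribution center bottleneck, the tier-1 carrier delay, the tier-2 inventory stockout

Direct effects: the distribution center bottleneck.
2 steps out: the tier-1 carrier delay.
3 steps out: the tier-2 inventory stockout.
Not reachable from it: the shipment bottleneck, the fleet shutdown.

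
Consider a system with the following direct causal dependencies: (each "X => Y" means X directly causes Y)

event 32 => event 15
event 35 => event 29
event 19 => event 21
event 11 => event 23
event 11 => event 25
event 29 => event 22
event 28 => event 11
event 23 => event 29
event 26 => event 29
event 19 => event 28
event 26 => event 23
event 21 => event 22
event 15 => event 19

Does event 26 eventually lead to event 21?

Event 26 leads to event 23, event 29, event 22; event 21 is not among them.

No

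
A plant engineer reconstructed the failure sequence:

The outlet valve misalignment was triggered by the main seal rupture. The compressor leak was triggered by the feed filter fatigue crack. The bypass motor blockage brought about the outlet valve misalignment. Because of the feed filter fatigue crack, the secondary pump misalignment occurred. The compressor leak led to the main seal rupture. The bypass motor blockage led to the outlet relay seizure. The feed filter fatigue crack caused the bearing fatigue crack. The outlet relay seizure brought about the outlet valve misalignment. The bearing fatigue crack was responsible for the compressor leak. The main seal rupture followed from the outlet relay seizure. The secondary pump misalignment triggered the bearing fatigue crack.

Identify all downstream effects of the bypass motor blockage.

Direct effects: the outlet relay seizure, the outlet valve misalignment.
2 steps out: the main seal rupture.
Not reachable from it: the feed filter fatigue crack, the secondary pump misalignment, the bearing fatigue crack, the compressor leak.

the main seal rupture, the outlet relay seizure, the outlet valve misalignment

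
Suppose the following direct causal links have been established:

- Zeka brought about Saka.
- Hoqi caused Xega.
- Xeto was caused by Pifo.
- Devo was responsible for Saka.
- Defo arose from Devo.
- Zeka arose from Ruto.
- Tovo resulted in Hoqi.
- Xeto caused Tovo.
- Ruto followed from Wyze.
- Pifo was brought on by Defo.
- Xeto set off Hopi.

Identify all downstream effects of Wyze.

Direct effects: Ruto.
2 steps out: Zeka.
3 steps out: Saka.
Not reachable from it: Devo, Defo, Pifo, Xeto, Hopi, Tovo, Hoqi, Xega.

Ruto, Saka, Zeka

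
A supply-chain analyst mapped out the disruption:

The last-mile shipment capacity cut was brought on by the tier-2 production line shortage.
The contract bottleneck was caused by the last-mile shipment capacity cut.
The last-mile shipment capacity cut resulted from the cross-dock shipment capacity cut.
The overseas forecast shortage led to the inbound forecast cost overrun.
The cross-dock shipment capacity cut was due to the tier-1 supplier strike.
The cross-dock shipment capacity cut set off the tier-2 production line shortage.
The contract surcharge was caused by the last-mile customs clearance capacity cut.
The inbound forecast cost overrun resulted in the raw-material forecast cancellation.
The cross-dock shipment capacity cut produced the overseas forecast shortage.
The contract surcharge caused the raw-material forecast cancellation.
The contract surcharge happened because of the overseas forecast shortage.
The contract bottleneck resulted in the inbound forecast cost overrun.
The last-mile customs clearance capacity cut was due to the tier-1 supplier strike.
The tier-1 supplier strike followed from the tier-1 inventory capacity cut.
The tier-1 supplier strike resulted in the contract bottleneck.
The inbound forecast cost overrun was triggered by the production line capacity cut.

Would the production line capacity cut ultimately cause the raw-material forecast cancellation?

There is a causal chain: the production line capacity cut → the inbound forecast cost overrun → the raw-material forecast cancellation.

Yes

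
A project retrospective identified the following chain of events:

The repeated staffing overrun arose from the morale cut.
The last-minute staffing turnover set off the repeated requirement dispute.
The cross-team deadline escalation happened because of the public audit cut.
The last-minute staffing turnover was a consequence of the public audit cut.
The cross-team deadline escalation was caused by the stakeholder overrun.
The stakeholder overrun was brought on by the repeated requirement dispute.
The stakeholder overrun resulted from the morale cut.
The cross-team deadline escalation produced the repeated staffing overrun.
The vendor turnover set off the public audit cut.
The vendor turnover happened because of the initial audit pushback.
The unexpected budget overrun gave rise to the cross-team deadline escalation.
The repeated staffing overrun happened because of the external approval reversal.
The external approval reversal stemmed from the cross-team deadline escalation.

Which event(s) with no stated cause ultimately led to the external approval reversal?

Tracing upstream from the external approval reversal: the external approval reversal ← the cross-team deadline escalation ← the stakeholder overrun ← the morale cut.
A separate upstream branch: the external approval reversal ← the cross-team deadline escalation ← the public audit cut ← the vendor turnover ← the initial audit pushback.
A separate upstream branch: the external approval reversal ← the cross-team deadline escalation ← the unexpected budget overrun.
Each of those chain origins has no stated cause.

the initial audit pushback, the morale cut, the unexpected budget overrun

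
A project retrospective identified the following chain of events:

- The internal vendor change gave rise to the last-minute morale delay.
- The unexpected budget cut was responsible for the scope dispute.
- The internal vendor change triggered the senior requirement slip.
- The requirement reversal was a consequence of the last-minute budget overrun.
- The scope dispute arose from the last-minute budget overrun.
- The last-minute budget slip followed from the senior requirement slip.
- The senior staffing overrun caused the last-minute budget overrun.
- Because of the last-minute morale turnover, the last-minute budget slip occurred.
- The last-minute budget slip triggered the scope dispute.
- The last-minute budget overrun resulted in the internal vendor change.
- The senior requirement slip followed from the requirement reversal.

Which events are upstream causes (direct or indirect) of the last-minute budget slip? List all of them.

Immediate causes of the last-minute budget slip: the last-minute morale turnover, the senior requirement slip.
Further upstream: the senior staffing overrun, the last-minute budget overrun, the internal vendor change, the requirement reversal.

the internal vendor change, the last-minute budget overrun, the last-minute morale turnover, the requirement reversal, the senior requirement slip, the senior staffing overrun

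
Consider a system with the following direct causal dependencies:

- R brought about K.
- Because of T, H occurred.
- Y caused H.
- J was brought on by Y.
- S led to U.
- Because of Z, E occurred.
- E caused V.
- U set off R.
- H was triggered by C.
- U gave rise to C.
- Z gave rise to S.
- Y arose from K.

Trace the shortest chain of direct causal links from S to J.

S → U → R → K → Y → J

S → U
U → R
R → K
K → Y
Y → J
Length: 5 steps.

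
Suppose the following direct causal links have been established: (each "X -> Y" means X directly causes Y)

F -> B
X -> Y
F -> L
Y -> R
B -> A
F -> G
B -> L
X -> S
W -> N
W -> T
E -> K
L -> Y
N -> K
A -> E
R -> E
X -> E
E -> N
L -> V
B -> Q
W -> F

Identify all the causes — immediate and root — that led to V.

Immediate cause of V: L.
Further upstream: W, F, B.

B, F, L, W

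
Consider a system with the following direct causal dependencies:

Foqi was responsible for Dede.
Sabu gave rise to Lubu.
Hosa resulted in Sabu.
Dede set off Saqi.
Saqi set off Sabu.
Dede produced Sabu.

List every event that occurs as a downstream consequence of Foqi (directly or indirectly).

Direct effects: Dede.
2 steps out: Saqi, Sabu.
3 steps out: Lubu.
Not reachable from it: Hosa.

Dede, Lubu, Sabu, Saqi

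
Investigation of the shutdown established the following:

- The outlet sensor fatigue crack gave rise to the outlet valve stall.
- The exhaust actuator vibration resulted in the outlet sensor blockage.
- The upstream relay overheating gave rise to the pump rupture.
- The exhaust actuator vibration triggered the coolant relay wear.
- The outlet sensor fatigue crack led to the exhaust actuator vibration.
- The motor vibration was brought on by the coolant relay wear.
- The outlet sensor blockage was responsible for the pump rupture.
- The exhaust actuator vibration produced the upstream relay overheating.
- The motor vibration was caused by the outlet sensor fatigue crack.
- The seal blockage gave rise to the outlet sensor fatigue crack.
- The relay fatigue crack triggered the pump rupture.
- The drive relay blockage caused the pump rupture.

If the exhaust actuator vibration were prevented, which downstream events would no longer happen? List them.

Downstream of the exhaust actuator vibration: the coolant relay wear, the outlet sensor blockage, the motor vibration, the upstream relay overheating, the pump rupture.
Of those, still caused via another path: the motor vibration, the pump rupture.
The remainder have no surviving cause.

the coolant relay wear, the outlet sensor blockage, the upstream relay overheating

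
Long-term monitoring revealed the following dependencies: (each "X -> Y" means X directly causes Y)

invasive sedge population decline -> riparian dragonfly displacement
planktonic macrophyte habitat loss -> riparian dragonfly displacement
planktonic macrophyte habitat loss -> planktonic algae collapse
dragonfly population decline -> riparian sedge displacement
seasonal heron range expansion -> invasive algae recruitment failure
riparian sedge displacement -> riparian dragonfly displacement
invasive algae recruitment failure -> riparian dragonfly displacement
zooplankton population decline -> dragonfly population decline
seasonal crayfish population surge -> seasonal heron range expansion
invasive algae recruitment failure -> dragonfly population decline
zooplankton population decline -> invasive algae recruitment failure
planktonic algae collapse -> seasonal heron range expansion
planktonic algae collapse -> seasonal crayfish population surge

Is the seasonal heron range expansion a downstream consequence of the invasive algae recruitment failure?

No

The invasive algae recruitment failure leads to the dragonfly population decline, the riparian sedge displacement, the riparian dragonfly displacement; the seasonal heron range expansion is not among them.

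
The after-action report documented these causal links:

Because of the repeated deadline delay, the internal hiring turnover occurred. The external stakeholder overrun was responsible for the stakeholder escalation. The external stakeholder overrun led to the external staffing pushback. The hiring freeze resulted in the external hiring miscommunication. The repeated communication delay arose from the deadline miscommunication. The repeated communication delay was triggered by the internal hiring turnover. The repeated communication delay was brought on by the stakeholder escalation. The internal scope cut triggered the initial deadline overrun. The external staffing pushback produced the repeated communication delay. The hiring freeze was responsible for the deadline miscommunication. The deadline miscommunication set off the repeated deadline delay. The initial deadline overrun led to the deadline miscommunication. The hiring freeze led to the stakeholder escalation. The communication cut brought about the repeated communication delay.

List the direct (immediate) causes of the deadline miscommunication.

Upstream contributors include the internal scope cut, but only the hiring freeze, the initial deadline overrun feed directly into the deadline miscommunication.

the hiring freeze, the initial deadline overrun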